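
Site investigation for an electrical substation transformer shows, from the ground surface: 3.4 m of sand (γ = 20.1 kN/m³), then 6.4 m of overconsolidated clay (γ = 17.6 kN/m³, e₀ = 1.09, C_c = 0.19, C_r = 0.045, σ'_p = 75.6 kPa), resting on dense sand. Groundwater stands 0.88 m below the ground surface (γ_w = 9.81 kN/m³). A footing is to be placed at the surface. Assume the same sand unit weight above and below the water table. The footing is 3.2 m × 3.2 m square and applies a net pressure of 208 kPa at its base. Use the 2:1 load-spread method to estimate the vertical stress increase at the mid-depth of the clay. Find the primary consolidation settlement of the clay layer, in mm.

S_c ≈ 51.9 mm

Mid-depth of clay below the ground surface: z = 3.4 + 6.4/2 = 6.6 m.
Total vertical stress at mid-clay: σ_v = 20.1×3.4 + 17.6×3.2 = 124.66 kPa.
Pore pressure: u = 9.81×(6.6 − 0.88) = 56.113 kPa.
Initial effective stress: σ'_0 = σ_v − u = 124.66 − 56.113 = 68.547 kPa.
Stress increase at mid-clay by the 2:1 spreading method:
Δσ = qBL/((B+z)(L+z)) = 208×3.2×3.2/((3.2+6.6)(3.2+6.6)) = 22.177 kPa
Final effective stress: σ'_f = 68.547 + 22.177 = 90.724 kPa.
σ'_f = 90.724 > σ'_p = 75.6 kPa, so the stress path crosses the preconsolidation pressure — recompression up to σ'_p, then virgin compression beyond:
S_c = H/(1+e₀)·[C_r·log₁₀(σ'_p/σ'_0) + C_c·log₁₀(σ'_f/σ'_p)]
    = 6.4/2.09 × [0.045×log₁₀(75.6/68.547) + 0.19×log₁₀(90.724/75.6)]
    = 3.0622 × [0.001914 + 0.015048] = 0.05194 m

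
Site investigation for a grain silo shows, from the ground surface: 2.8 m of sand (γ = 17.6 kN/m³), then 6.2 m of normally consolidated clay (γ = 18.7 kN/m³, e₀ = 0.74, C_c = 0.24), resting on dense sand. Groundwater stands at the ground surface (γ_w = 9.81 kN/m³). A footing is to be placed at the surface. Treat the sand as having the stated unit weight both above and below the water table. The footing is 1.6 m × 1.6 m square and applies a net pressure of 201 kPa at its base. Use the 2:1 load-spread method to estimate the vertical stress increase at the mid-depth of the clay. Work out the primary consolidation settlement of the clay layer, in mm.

S_c ≈ 63.1 mm

Mid-depth of clay below the ground surface: z = 2.8 + 6.2/2 = 5.9 m.
Total vertical stress at mid-clay: σ_v = 17.6×2.8 + 18.7×3.1 = 107.25 kPa.
Pore pressure: u = 9.81×(5.9 − 0) = 57.879 kPa.
Initial effective stress: σ'_0 = σ_v − u = 107.25 − 57.879 = 49.371 kPa.
Stress increase at mid-clay by the 2:1 spreading method:
Δσ = qBL/((B+z)(L+z)) = 201×1.6×1.6/((1.6+5.9)(1.6+5.9)) = 9.1477 kPa
Final effective stress: σ'_f = σ'_0 + Δσ = 49.371 + 9.1477 = 58.519 kPa.
Normally consolidated clay, so the full stress increment lies on the virgin compression line:
S_c = C_c·H/(1+e₀)·log₁₀(σ'_f/σ'_0) = 0.24×6.2/(1+0.74)×log₁₀(58.519/49.371)
    = 0.85517 × 0.073825 = 0.06313 m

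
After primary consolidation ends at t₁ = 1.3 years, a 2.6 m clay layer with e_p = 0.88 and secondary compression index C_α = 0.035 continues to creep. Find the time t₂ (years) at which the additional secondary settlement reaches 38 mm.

t₂ ≈ 7.92 years

S_s = C_α·H/(1+e_p)·log₁₀(t₂/t₁) ⇒ log₁₀(t₂/t₁) = S_s·(1+e_p)/(C_α·H).
log₁₀(t₂/t₁) = 0.038 × (1+0.88) / (0.035×2.6) = 0.7851
t₂ = t₁ × 10^0.7851 = 1.3 × 6.096 = 7.925 years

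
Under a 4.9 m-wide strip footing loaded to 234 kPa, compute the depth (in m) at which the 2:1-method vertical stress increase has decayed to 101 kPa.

2:1 spreading — at depth z the loaded area has grown by z in each plan dimension:
qB/(B+z) = Δσ_z ⇒ z = qB/Δσ_z − B = 234×4.9/101 − 4.9 = 6.452 m

z ≈ 6.45 m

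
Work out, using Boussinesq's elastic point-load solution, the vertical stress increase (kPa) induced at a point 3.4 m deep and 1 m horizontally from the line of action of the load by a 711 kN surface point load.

Δσ_z ≈ 23.9 kPa

Boussinesq vertical stress below a point load on an elastic half-space:
Δσ_z = 3P/(2πz²) · [1 + (r/z)²]^(−5/2)
r/z = 1/3.4 = 0.29412; [1+(r/z)²]^(−5/2) = 0.81268.
Δσ_z = 3×711/(2π×3.4²) × 0.81268 = 29.367 × 0.81268 = 23.87 kPa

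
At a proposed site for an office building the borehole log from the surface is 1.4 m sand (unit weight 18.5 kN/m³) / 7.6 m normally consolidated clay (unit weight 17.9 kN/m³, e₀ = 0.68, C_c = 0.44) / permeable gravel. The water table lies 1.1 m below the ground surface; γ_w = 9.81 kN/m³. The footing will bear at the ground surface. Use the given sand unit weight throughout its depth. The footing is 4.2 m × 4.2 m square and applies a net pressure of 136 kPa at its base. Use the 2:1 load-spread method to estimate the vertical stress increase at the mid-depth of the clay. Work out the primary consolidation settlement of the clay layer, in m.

Mid-depth of clay below the ground surface: z = 1.4 + 7.6/2 = 5.2 m.
Total vertical stress at mid-clay: σ_v = 18.5×1.4 + 17.9×3.8 = 93.92 kPa.
Pore pressure: u = 9.81×(5.2 − 1.1) = 40.221 kPa.
Initial effective stress: σ'_0 = σ_v − u = 93.92 − 40.221 = 53.699 kPa.
Stress increase at mid-clay by the 2:1 spreading method:
Δσ = qBL/((B+z)(L+z)) = 136×4.2×4.2/((4.2+5.2)(4.2+5.2)) = 27.151 kPa
Final effective stress: σ'_f = σ'_0 + Δσ = 53.699 + 27.151 = 80.85 kPa.
Normally consolidated clay, so the full stress increment lies on the virgin compression line:
S_c = C_c·H/(1+e₀)·log₁₀(σ'_f/σ'_0) = 0.44×7.6/(1+0.68)×log₁₀(80.85/53.699)
    = 1.9905 × 0.17771 = 0.3537 m

S_c ≈ 0.354 m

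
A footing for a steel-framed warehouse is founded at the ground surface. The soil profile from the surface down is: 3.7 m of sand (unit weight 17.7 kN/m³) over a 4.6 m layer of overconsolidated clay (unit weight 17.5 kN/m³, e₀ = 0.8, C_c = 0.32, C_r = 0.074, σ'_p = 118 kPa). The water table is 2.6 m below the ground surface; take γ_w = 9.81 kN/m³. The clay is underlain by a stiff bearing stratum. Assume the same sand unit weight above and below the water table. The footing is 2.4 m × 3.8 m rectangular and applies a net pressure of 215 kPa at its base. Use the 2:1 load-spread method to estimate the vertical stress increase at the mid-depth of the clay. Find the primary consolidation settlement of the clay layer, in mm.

S_c ≈ 23.4 mm

Mid-depth of clay below the ground surface: z = 3.7 + 4.6/2 = 6 m.
Total vertical stress at mid-clay: σ_v = 17.7×3.7 + 17.5×2.3 = 105.74 kPa.
Pore pressure: u = 9.81×(6 − 2.6) = 33.354 kPa.
Initial effective stress: σ'_0 = σ_v − u = 105.74 − 33.354 = 72.386 kPa.
Stress increase at mid-clay by the 2:1 spreading method:
Δσ = qBL/((B+z)(L+z)) = 215×2.4×3.8/((2.4+6)(3.8+6)) = 23.819 kPa
Final effective stress: σ'_f = 72.386 + 23.819 = 96.205 kPa.
σ'_f = 96.205 ≤ σ'_p = 118 kPa, so the clay remains overconsolidated and only the recompression index applies:
S_c = C_r·H/(1+e₀)·log₁₀(σ'_f/σ'_0) = 0.074×4.6/1.8×log₁₀(96.205/72.386)
    = 0.18911 × 0.12354 = 0.02336 m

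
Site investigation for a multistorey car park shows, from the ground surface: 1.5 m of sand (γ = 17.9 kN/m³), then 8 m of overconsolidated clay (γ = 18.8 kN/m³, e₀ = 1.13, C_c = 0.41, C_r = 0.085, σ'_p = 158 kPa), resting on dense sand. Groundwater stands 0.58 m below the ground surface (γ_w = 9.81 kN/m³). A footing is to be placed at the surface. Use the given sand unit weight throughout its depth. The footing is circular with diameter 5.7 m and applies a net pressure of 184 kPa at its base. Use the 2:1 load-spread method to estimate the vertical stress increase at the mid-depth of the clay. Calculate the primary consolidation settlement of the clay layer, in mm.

Mid-depth of clay below the ground surface: z = 1.5 + 8/2 = 5.5 m.
Total vertical stress at mid-clay: σ_v = 17.9×1.5 + 18.8×4 = 102.05 kPa.
Pore pressure: u = 9.81×(5.5 − 0.58) = 48.265 kPa.
Initial effective stress: σ'_0 = σ_v − u = 102.05 − 48.265 = 53.785 kPa.
Stress increase at mid-clay by the 2:1 spreading method:
Δσ ≈ qD²/(D+z)² = 184×5.7²/(5.7+5.5)² = 47.658 kPa
Final effective stress: σ'_f = 53.785 + 47.658 = 101.44 kPa.
σ'_f = 101.44 ≤ σ'_p = 158 kPa, so the clay remains overconsolidated and only the recompression index applies:
S_c = C_r·H/(1+e₀)·log₁₀(σ'_f/σ'_0) = 0.085×8/2.13×log₁₀(101.44/53.785)
    = 0.31925 × 0.27555 = 0.08797 m

S_c ≈ 88 mm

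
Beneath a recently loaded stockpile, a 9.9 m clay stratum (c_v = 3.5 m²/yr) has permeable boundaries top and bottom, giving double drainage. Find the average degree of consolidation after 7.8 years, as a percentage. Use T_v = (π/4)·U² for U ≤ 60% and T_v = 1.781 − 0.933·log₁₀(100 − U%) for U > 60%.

Drainage path length: H_d = H/2 = 4.95 m (double drainage).
T_v = c_v·t/H_d² = 3.5×7.8/4.95² = 1.1142.
T_v = 1.1142 corresponds to the U > 60% branch:
U = 1 − 10^((1.781 − T_v)/0.933)/100 = 0.9482

U ≈ 94.8 %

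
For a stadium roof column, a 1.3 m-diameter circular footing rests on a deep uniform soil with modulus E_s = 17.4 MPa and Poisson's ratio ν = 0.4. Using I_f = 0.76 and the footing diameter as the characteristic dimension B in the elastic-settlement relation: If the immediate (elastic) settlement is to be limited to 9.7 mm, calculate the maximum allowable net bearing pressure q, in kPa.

E_s = 17.4 MPa = 17400 kPa.
S_e = q·B·(1−ν²)/E_s · I_f  ⇒  q = S_e·E_s / (B·(1−ν²)·I_f).
q = 0.0097 × 17400 / (1.3 × 0.84 × 0.76) = 203.4 kPa

q ≈ 203 kPa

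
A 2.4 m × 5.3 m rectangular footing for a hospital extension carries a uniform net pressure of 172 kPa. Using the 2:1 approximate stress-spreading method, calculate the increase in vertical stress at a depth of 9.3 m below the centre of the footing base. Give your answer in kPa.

Δσ_z ≈ 12.8 kPa

By the 2:1 method the load spreads at 1 horizontal : 2 vertical, so at depth z the loaded area has grown by z in each plan dimension:
Δσ = qBL/((B+z)(L+z)) = 172×2.4×5.3/((2.4+9.3)(5.3+9.3)) = 12.808 kPa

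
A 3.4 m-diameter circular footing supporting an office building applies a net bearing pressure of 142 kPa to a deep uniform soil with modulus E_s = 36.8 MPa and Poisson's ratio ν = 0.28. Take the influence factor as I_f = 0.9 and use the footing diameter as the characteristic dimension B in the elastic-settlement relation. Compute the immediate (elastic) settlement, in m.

S_e ≈ 0.0109 m

Immediate (elastic) settlement: S_e = q·B·(1−ν²)/E_s · I_f.
E_s = 36.8 MPa = 36800 kPa.
S_e = 142 × 3.4 × (1 − 0.28²) / 36800 × 0.9
    = 142 × 3.4 × 0.9216 / 36800 × 0.9
    = 0.01088 m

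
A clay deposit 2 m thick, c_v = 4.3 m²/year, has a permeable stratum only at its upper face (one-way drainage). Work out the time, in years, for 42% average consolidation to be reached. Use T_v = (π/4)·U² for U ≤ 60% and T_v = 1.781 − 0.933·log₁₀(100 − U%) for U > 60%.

Drainage path length: H_d = H = 2 m (single drainage).
U ≤ 60%: T_v = (π/4)·U² = (π/4)×0.42² = 0.13854.
t = T_v·H_d²/c_v = 0.13854×2²/4.3 = 0.1289 years.

t ≈ 0.129 years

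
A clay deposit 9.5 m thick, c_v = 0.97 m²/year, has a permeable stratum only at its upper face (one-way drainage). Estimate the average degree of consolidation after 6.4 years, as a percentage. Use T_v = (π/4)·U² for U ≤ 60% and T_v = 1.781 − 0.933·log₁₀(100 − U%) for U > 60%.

Drainage path length: H_d = H = 9.5 m (single drainage).
T_v = c_v·t/H_d² = 0.97×6.4/9.5² = 0.068787.
T_v = 0.068787 corresponds to the U ≤ 60% branch:
U = √(4T_v/π) = 0.2959

U ≈ 29.6 %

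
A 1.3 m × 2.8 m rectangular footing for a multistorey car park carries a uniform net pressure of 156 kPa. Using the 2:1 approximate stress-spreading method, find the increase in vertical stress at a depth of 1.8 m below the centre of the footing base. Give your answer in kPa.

Δσ_z ≈ 39.8 kPa

By the 2:1 method the load spreads at 1 horizontal : 2 vertical, so at depth z the loaded area has grown by z in each plan dimension:
Δσ = qBL/((B+z)(L+z)) = 156×1.3×2.8/((1.3+1.8)(2.8+1.8)) = 39.82 kPa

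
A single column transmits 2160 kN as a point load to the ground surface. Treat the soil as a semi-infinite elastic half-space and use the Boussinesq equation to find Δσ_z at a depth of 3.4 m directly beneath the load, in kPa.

Δσ_z ≈ 89.2 kPa

Boussinesq vertical stress below a point load on an elastic half-space:
Δσ_z = 3P/(2πz²) · [1 + (r/z)²]^(−5/2)
r/z = 0/3.4 = 0; [1+(r/z)²]^(−5/2) = 1.
Δσ_z = 3×2160/(2π×3.4²) × 1 = 89.215 × 1 = 89.22 kPa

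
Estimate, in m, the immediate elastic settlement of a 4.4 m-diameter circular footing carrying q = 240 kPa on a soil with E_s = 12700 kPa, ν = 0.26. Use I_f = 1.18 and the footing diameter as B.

Immediate (elastic) settlement: S_e = q·B·(1−ν²)/E_s · I_f.
S_e = 240 × 4.4 × (1 − 0.26²) / 12700 × 1.18
    = 240 × 4.4 × 0.9324 / 12700 × 1.18
    = 0.09148 m

S_e ≈ 0.0915 m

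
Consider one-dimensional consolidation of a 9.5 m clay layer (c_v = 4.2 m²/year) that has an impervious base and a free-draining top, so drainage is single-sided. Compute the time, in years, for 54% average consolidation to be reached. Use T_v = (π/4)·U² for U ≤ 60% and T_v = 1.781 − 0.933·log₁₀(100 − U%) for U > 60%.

t ≈ 4.92 years

Drainage path length: H_d = H = 9.5 m (single drainage).
U ≤ 60%: T_v = (π/4)·U² = (π/4)×0.54² = 0.22902.
t = T_v·H_d²/c_v = 0.22902×9.5²/4.2 = 4.921 years.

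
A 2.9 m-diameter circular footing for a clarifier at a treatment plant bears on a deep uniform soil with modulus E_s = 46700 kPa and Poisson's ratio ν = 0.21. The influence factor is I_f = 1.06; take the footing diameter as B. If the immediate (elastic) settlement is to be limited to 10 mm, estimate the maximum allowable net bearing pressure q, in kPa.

q ≈ 159 kPa

S_e = q·B·(1−ν²)/E_s · I_f  ⇒  q = S_e·E_s / (B·(1−ν²)·I_f).
q = 0.01 × 46700 / (2.9 × 0.9559 × 1.06) = 158.9 kPa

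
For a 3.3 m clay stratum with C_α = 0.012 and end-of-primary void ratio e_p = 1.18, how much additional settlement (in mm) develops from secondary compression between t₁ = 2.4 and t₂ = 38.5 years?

Secondary compression: S_s = C_α·H/(1+e_p)·log₁₀(t₂/t₁)
S_s = 0.012×3.3/(1+1.18)×log₁₀(38.5/2.4)
    = 0.01817 × 1.205 = 0.02189 m

S_s ≈ 21.9 mm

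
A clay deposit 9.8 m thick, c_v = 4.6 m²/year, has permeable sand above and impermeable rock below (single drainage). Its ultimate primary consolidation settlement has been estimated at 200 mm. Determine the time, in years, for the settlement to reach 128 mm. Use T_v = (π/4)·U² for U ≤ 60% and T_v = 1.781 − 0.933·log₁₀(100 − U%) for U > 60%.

t ≈ 6.87 years

Drainage path length: H_d = H = 9.8 m (single drainage).
U = S(t)/S_ult = 128/200 = 0.64.
U > 60%: T_v = 1.781 − 0.933·log₁₀(100 − 64) = 0.32897.
t = T_v·H_d²/c_v = 0.32897×9.8²/4.6 = 6.868 years.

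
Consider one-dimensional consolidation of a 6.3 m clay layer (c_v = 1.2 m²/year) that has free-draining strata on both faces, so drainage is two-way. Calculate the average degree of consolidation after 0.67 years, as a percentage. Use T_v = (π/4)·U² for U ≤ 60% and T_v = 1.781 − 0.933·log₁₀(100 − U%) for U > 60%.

Drainage path length: H_d = H/2 = 3.15 m (double drainage).
T_v = c_v·t/H_d² = 1.2×0.67/3.15² = 0.081028.
T_v = 0.081028 corresponds to the U ≤ 60% branch:
U = √(4T_v/π) = 0.3212

U ≈ 32.1 %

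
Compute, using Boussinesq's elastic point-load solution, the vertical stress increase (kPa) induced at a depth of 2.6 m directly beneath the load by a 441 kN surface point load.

Boussinesq vertical stress below a point load on an elastic half-space:
Δσ_z = 3P/(2πz²) · [1 + (r/z)²]^(−5/2)
r/z = 0/2.6 = 0; [1+(r/z)²]^(−5/2) = 1.
Δσ_z = 3×441/(2π×2.6²) × 1 = 31.148 × 1 = 31.15 kPa

Δσ_z ≈ 31.1 kPa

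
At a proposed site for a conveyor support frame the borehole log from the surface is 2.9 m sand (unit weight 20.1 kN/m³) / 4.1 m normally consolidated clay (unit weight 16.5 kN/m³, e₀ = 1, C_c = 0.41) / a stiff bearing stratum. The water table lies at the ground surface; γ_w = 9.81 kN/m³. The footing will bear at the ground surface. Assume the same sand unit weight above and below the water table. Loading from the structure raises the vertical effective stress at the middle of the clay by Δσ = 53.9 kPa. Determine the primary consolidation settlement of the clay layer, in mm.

Mid-depth of clay below the ground surface: z = 2.9 + 4.1/2 = 4.95 m.
Total vertical stress at mid-clay: σ_v = 20.1×2.9 + 16.5×2.05 = 92.115 kPa.
Pore pressure: u = 9.81×(4.95 − 0) = 48.56 kPa.
Initial effective stress: σ'_0 = σ_v − u = 92.115 − 48.56 = 43.555 kPa.
Final effective stress: σ'_f = σ'_0 + Δσ = 43.555 + 53.9 = 97.455 kPa.
Normally consolidated clay, so the full stress increment lies on the virgin compression line:
S_c = C_c·H/(1+e₀)·log₁₀(σ'_f/σ'_0) = 0.41×4.1/(1+1)×log₁₀(97.455/43.555)
    = 0.8405 × 0.34977 = 0.294 m

S_c ≈ 294 mm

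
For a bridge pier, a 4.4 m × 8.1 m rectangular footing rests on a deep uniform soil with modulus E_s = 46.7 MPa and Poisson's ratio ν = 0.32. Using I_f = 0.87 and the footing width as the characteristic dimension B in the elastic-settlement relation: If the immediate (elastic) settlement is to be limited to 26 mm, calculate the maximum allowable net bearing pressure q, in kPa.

E_s = 46.7 MPa = 46700 kPa.
S_e = q·B·(1−ν²)/E_s · I_f  ⇒  q = S_e·E_s / (B·(1−ν²)·I_f).
q = 0.026 × 46700 / (4.4 × 0.8976 × 0.87) = 353.4 kPa

q ≈ 353 kPa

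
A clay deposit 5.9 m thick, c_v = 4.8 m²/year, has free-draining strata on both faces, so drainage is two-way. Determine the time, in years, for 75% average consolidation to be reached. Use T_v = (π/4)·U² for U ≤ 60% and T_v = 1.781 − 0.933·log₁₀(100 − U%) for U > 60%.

t ≈ 0.864 years

Drainage path length: H_d = H/2 = 2.95 m (double drainage).
U > 60%: T_v = 1.781 − 0.933·log₁₀(100 − 75) = 0.47672.
t = T_v·H_d²/c_v = 0.47672×2.95²/4.8 = 0.8643 years.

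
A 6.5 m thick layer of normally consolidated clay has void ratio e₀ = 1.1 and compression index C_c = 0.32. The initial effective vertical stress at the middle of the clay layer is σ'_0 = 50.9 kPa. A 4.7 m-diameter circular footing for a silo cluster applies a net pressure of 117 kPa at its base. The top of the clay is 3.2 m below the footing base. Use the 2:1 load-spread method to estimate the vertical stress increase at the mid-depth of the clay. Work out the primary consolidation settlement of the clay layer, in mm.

S_c ≈ 147 mm

Mid-depth of clay below the footing base: z = 3.2 + 6.5/2 = 6.45 m.
Stress increase at mid-clay by the 2:1 spreading method:
Δσ ≈ qD²/(D+z)² = 117×4.7²/(4.7+6.45)² = 20.789 kPa
Final effective stress: σ'_f = σ'_0 + Δσ = 50.9 + 20.789 = 71.689 kPa.
Normally consolidated clay, so the full stress increment lies on the virgin compression line:
S_c = C_c·H/(1+e₀)·log₁₀(σ'_f/σ'_0) = 0.32×6.5/(1+1.1)×log₁₀(71.689/50.9)
    = 0.99048 × 0.14873 = 0.1473 m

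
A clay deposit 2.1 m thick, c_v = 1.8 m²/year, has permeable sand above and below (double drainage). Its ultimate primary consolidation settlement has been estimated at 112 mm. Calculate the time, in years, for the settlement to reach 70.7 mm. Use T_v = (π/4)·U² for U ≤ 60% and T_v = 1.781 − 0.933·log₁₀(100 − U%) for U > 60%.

t ≈ 0.196 years

Drainage path length: H_d = H/2 = 1.05 m (double drainage).
U = S(t)/S_ult = 70.7/112 = 0.6312.
U > 60%: T_v = 1.781 − 0.933·log₁₀(100 − 63.125) = 0.31924.
t = T_v·H_d²/c_v = 0.31924×1.05²/1.8 = 0.1955 years.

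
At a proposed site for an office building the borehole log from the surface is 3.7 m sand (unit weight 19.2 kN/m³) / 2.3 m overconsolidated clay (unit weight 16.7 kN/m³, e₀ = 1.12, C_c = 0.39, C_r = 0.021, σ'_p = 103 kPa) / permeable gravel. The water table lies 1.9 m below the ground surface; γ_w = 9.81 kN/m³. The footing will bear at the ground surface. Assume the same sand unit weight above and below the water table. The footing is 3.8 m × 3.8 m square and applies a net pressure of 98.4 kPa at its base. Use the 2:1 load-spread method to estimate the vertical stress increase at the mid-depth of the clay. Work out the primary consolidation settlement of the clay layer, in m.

Mid-depth of clay below the ground surface: z = 3.7 + 2.3/2 = 4.85 m.
Total vertical stress at mid-clay: σ_v = 19.2×3.7 + 16.7×1.15 = 90.245 kPa.
Pore pressure: u = 9.81×(4.85 − 1.9) = 28.94 kPa.
Initial effective stress: σ'_0 = σ_v − u = 90.245 − 28.94 = 61.305 kPa.
Stress increase at mid-clay by the 2:1 spreading method:
Δσ = qBL/((B+z)(L+z)) = 98.4×3.8×3.8/((3.8+4.85)(3.8+4.85)) = 18.99 kPa
Final effective stress: σ'_f = 61.305 + 18.99 = 80.295 kPa.
σ'_f = 80.295 ≤ σ'_p = 103 kPa, so the clay remains overconsolidated and only the recompression index applies:
S_c = C_r·H/(1+e₀)·log₁₀(σ'_f/σ'_0) = 0.021×2.3/2.12×log₁₀(80.295/61.305)
    = 0.022783 × 0.11719 = 0.00267 m

S_c ≈ 0.00267 m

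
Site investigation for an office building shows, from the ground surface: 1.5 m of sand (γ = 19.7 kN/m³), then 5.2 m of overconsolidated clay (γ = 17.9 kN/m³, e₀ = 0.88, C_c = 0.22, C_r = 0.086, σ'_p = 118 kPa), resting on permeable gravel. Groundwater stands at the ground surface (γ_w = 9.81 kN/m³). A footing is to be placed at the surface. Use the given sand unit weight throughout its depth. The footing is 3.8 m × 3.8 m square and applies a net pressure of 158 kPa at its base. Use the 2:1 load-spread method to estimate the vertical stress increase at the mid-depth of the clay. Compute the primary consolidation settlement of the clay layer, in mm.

Mid-depth of clay below the ground surface: z = 1.5 + 5.2/2 = 4.1 m.
Total vertical stress at mid-clay: σ_v = 19.7×1.5 + 17.9×2.6 = 76.09 kPa.
Pore pressure: u = 9.81×(4.1 − 0) = 40.221 kPa.
Initial effective stress: σ'_0 = σ_v − u = 76.09 − 40.221 = 35.869 kPa.
Stress increase at mid-clay by the 2:1 spreading method:
Δσ = qBL/((B+z)(L+z)) = 158×3.8×3.8/((3.8+4.1)(3.8+4.1)) = 36.557 kPa
Final effective stress: σ'_f = 35.869 + 36.557 = 72.426 kPa.
σ'_f = 72.426 ≤ σ'_p = 118 kPa, so the clay remains overconsolidated and only the recompression index applies:
S_c = C_r·H/(1+e₀)·log₁₀(σ'_f/σ'_0) = 0.086×5.2/1.88×log₁₀(72.426/35.869)
    = 0.23788 × 0.30518 = 0.07259 m

S_c ≈ 72.6 mm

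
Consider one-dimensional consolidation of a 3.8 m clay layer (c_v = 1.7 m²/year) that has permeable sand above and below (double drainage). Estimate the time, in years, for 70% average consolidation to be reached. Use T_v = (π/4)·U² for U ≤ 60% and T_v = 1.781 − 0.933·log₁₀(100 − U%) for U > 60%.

Drainage path length: H_d = H/2 = 1.9 m (double drainage).
U > 60%: T_v = 1.781 − 0.933·log₁₀(100 − 70) = 0.40285.
t = T_v·H_d²/c_v = 0.40285×1.9²/1.7 = 0.8555 years.

t ≈ 0.855 years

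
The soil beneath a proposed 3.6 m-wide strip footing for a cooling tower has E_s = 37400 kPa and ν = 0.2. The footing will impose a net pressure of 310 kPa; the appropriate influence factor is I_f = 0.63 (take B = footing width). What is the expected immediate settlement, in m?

Immediate (elastic) settlement: S_e = q·B·(1−ν²)/E_s · I_f.
S_e = 310 × 3.6 × (1 − 0.2²) / 37400 × 0.63
    = 310 × 3.6 × 0.96 / 37400 × 0.63
    = 0.01805 m

S_e ≈ 0.018 m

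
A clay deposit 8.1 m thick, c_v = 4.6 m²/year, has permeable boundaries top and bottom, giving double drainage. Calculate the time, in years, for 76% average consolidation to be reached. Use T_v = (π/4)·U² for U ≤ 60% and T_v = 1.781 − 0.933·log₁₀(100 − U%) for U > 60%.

t ≈ 1.76 years

Drainage path length: H_d = H/2 = 4.05 m (double drainage).
U > 60%: T_v = 1.781 − 0.933·log₁₀(100 − 76) = 0.49326.
t = T_v·H_d²/c_v = 0.49326×4.05²/4.6 = 1.759 years.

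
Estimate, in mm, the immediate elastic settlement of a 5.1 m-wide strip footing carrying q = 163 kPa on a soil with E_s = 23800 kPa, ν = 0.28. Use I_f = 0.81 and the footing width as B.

S_e ≈ 26.1 mm

Immediate (elastic) settlement: S_e = q·B·(1−ν²)/E_s · I_f.
S_e = 163 × 5.1 × (1 − 0.28²) / 23800 × 0.81
    = 163 × 5.1 × 0.9216 / 23800 × 0.81
    = 0.02607 m = 26.07 mm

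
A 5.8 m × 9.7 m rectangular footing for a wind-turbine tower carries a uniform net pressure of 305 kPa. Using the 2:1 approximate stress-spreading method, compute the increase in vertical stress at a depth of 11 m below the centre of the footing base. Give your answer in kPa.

By the 2:1 method the load spreads at 1 horizontal : 2 vertical, so at depth z the loaded area has grown by z in each plan dimension:
Δσ = qBL/((B+z)(L+z)) = 305×5.8×9.7/((5.8+11)(9.7+11)) = 49.342 kPa

Δσ_z ≈ 49.3 kPa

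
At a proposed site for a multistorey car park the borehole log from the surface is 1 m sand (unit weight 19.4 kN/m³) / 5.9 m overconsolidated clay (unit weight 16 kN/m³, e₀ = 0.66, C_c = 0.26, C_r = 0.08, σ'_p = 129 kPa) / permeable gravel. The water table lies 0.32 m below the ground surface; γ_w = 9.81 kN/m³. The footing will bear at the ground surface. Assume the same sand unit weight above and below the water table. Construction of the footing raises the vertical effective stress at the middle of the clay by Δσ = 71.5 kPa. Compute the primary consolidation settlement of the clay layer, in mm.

S_c ≈ 148 mm

Mid-depth of clay below the ground surface: z = 1 + 5.9/2 = 3.95 m.
Total vertical stress at mid-clay: σ_v = 19.4×1 + 16×2.95 = 66.6 kPa.
Pore pressure: u = 9.81×(3.95 − 0.32) = 35.61 kPa.
Initial effective stress: σ'_0 = σ_v − u = 66.6 − 35.61 = 30.99 kPa.
Final effective stress: σ'_f = 30.99 + 71.5 = 102.49 kPa.
σ'_f = 102.49 ≤ σ'_p = 129 kPa, so the clay remains overconsolidated and only the recompression index applies:
S_c = C_r·H/(1+e₀)·log₁₀(σ'_f/σ'_0) = 0.08×5.9/1.66×log₁₀(102.49/30.99)
    = 0.28434 × 0.51946 = 0.1477 m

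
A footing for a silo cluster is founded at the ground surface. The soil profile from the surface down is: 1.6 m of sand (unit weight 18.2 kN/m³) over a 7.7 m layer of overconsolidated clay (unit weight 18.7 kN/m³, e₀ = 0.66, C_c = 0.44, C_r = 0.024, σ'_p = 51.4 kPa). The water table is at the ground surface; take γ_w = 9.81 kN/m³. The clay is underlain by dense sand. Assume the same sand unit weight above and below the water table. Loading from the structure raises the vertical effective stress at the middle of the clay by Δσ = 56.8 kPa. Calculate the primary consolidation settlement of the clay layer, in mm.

Mid-depth of clay below the ground surface: z = 1.6 + 7.7/2 = 5.45 m.
Total vertical stress at mid-clay: σ_v = 18.2×1.6 + 18.7×3.85 = 101.12 kPa.
Pore pressure: u = 9.81×(5.45 − 0) = 53.465 kPa.
Initial effective stress: σ'_0 = σ_v − u = 101.12 − 53.465 = 47.655 kPa.
Final effective stress: σ'_f = 47.655 + 56.8 = 104.45 kPa.
σ'_f = 104.45 > σ'_p = 51.4 kPa, so the stress path crosses the preconsolidation pressure — recompression up to σ'_p, then virgin compression beyond:
S_c = H/(1+e₀)·[C_r·log₁₀(σ'_p/σ'_0) + C_c·log₁₀(σ'_f/σ'_p)]
    = 7.7/1.66 × [0.024×log₁₀(51.4/47.655) + 0.44×log₁₀(104.45/51.4)]
    = 4.6386 × [0.00078851 + 0.1355] = 0.6322 m

S_c ≈ 632 mm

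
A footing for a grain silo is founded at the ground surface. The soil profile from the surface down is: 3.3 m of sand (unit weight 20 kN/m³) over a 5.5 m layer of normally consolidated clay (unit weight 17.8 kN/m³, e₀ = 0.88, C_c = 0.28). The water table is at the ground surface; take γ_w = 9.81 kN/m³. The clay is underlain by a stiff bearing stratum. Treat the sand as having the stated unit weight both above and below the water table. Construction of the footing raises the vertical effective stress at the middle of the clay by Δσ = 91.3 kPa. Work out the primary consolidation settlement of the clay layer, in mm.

Mid-depth of clay below the ground surface: z = 3.3 + 5.5/2 = 6.05 m.
Total vertical stress at mid-clay: σ_v = 20×3.3 + 17.8×2.75 = 114.95 kPa.
Pore pressure: u = 9.81×(6.05 − 0) = 59.351 kPa.
Initial effective stress: σ'_0 = σ_v − u = 114.95 − 59.351 = 55.599 kPa.
Final effective stress: σ'_f = σ'_0 + Δσ = 55.599 + 91.3 = 146.9 kPa.
Normally consolidated clay, so the full stress increment lies on the virgin compression line:
S_c = C_c·H/(1+e₀)·log₁₀(σ'_f/σ'_0) = 0.28×5.5/(1+0.88)×log₁₀(146.9/55.599)
    = 0.81915 × 0.42195 = 0.3456 m

S_c ≈ 346 mm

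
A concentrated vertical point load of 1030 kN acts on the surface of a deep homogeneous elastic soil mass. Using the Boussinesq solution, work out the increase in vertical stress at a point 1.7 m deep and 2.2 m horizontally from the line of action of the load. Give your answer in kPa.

Boussinesq vertical stress below a point load on an elastic half-space:
Δσ_z = 3P/(2πz²) · [1 + (r/z)²]^(−5/2)
r/z = 2.2/1.7 = 1.2941; [1+(r/z)²]^(−5/2) = 0.085466.
Δσ_z = 3×1030/(2π×1.7²) × 0.085466 = 170.17 × 0.085466 = 14.54 kPa

Δσ_z ≈ 14.5 kPa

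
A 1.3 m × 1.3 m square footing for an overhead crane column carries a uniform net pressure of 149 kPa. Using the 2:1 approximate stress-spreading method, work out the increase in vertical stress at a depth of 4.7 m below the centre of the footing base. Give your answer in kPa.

By the 2:1 method the load spreads at 1 horizontal : 2 vertical, so at depth z the loaded area has grown by z in each plan dimension:
Δσ = qBL/((B+z)(L+z)) = 149×1.3×1.3/((1.3+4.7)(1.3+4.7)) = 6.9947 kPa

Δσ_z ≈ 6.99 kPa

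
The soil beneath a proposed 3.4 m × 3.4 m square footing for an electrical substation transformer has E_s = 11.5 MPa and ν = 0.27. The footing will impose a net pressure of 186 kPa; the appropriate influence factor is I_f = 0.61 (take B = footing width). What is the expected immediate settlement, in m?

S_e ≈ 0.0311 m

Immediate (elastic) settlement: S_e = q·B·(1−ν²)/E_s · I_f.
E_s = 11.5 MPa = 11500 kPa.
S_e = 186 × 3.4 × (1 − 0.27²) / 11500 × 0.61
    = 186 × 3.4 × 0.9271 / 11500 × 0.61
    = 0.0311 m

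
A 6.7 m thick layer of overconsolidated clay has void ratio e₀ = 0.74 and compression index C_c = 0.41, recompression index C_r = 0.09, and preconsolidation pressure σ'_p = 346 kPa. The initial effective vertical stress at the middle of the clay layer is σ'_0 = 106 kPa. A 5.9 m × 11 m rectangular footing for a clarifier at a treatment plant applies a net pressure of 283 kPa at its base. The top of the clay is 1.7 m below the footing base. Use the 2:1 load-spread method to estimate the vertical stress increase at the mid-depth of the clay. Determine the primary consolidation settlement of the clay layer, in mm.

Mid-depth of clay below the footing base: z = 1.7 + 6.7/2 = 5.05 m.
Stress increase at mid-clay by the 2:1 spreading method:
Δσ = qBL/((B+z)(L+z)) = 283×5.9×11/((5.9+5.05)(11+5.05)) = 104.51 kPa
Final effective stress: σ'_f = 106 + 104.51 = 210.51 kPa.
σ'_f = 210.51 ≤ σ'_p = 346 kPa, so the clay remains overconsolidated and only the recompression index applies:
S_c = C_r·H/(1+e₀)·log₁₀(σ'_f/σ'_0) = 0.09×6.7/1.74×log₁₀(210.51/106)
    = 0.34655 × 0.29797 = 0.1033 m

S_c ≈ 103 mm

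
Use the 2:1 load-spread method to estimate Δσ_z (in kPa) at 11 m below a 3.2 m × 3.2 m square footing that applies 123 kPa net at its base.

By the 2:1 method the load spreads at 1 horizontal : 2 vertical, so at depth z the loaded area has grown by z in each plan dimension:
Δσ = qBL/((B+z)(L+z)) = 123×3.2×3.2/((3.2+11)(3.2+11)) = 6.2464 kPa

Δσ_z ≈ 6.25 kPa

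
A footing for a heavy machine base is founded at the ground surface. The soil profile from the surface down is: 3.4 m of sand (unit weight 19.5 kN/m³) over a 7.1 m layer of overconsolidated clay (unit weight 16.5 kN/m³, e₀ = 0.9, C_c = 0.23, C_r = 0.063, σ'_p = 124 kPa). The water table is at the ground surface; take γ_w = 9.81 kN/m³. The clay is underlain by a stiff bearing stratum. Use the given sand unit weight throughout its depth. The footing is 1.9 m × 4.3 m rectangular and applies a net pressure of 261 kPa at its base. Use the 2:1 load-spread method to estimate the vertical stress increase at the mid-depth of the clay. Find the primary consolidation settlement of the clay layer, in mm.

S_c ≈ 32.8 mm

Mid-depth of clay below the ground surface: z = 3.4 + 7.1/2 = 6.95 m.
Total vertical stress at mid-clay: σ_v = 19.5×3.4 + 16.5×3.55 = 124.88 kPa.
Pore pressure: u = 9.81×(6.95 − 0) = 68.18 kPa.
Initial effective stress: σ'_0 = σ_v − u = 124.88 − 68.18 = 56.7 kPa.
Stress increase at mid-clay by the 2:1 spreading method:
Δσ = qBL/((B+z)(L+z)) = 261×1.9×4.3/((1.9+6.95)(4.3+6.95)) = 21.417 kPa
Final effective stress: σ'_f = 56.7 + 21.417 = 78.117 kPa.
σ'_f = 78.117 ≤ σ'_p = 124 kPa, so the clay remains overconsolidated and only the recompression index applies:
S_c = C_r·H/(1+e₀)·log₁₀(σ'_f/σ'_0) = 0.063×7.1/1.9×log₁₀(78.117/56.7)
    = 0.23542 × 0.13916 = 0.03276 m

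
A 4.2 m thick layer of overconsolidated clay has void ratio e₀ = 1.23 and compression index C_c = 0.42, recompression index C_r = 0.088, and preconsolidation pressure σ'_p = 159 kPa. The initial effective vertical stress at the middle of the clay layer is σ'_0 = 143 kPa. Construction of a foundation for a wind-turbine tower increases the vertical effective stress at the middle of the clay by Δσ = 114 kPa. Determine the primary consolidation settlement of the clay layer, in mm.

S_c ≈ 173 mm

Final effective stress: σ'_f = 143 + 114 = 257 kPa.
σ'_f = 257 > σ'_p = 159 kPa, so the stress path crosses the preconsolidation pressure — recompression up to σ'_p, then virgin compression beyond:
S_c = H/(1+e₀)·[C_r·log₁₀(σ'_p/σ'_0) + C_c·log₁₀(σ'_f/σ'_p)]
    = 4.2/2.23 × [0.088×log₁₀(159/143) + 0.42×log₁₀(257/159)]
    = 1.8834 × [0.0040534 + 0.087585] = 0.1726 m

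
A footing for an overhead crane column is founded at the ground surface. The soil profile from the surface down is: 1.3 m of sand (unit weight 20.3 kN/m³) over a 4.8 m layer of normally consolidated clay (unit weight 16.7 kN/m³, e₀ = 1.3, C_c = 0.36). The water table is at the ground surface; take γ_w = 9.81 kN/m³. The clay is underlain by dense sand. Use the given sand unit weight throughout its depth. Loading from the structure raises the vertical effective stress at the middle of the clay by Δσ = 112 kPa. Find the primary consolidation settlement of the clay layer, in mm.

S_c ≈ 506 mm

Mid-depth of clay below the ground surface: z = 1.3 + 4.8/2 = 3.7 m.
Total vertical stress at mid-clay: σ_v = 20.3×1.3 + 16.7×2.4 = 66.47 kPa.
Pore pressure: u = 9.81×(3.7 − 0) = 36.297 kPa.
Initial effective stress: σ'_0 = σ_v − u = 66.47 − 36.297 = 30.173 kPa.
Final effective stress: σ'_f = σ'_0 + Δσ = 30.173 + 112 = 142.17 kPa.
Normally consolidated clay, so the full stress increment lies on the virgin compression line:
S_c = C_c·H/(1+e₀)·log₁₀(σ'_f/σ'_0) = 0.36×4.8/(1+1.3)×log₁₀(142.17/30.173)
    = 0.7513 × 0.67319 = 0.5058 m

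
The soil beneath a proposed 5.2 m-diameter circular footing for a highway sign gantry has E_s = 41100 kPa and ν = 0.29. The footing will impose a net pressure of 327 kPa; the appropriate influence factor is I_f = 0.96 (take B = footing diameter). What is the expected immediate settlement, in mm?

S_e ≈ 36.4 mm

Immediate (elastic) settlement: S_e = q·B·(1−ν²)/E_s · I_f.
S_e = 327 × 5.2 × (1 − 0.29²) / 41100 × 0.96
    = 327 × 5.2 × 0.9159 / 41100 × 0.96
    = 0.03638 m = 36.38 mm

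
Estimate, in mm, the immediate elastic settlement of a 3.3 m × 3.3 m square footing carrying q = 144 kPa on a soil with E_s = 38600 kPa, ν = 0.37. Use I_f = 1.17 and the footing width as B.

S_e ≈ 12.4 mm

Immediate (elastic) settlement: S_e = q·B·(1−ν²)/E_s · I_f.
S_e = 144 × 3.3 × (1 − 0.37²) / 38600 × 1.17
    = 144 × 3.3 × 0.8631 / 38600 × 1.17
    = 0.01243 m = 12.43 mm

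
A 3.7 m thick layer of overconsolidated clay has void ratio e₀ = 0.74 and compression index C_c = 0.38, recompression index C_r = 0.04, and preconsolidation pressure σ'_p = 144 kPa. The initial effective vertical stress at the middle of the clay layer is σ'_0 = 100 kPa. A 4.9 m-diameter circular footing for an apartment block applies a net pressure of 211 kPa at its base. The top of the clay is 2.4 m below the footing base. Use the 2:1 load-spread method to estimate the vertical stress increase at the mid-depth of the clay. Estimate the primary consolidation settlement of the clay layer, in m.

S_c ≈ 0.0516 m

Mid-depth of clay below the footing base: z = 2.4 + 3.7/2 = 4.25 m.
Stress increase at mid-clay by the 2:1 spreading method:
Δσ ≈ qD²/(D+z)² = 211×4.9²/(4.9+4.25)² = 60.511 kPa
Final effective stress: σ'_f = 100 + 60.511 = 160.51 kPa.
σ'_f = 160.51 > σ'_p = 144 kPa, so the stress path crosses the preconsolidation pressure — recompression up to σ'_p, then virgin compression beyond:
S_c = H/(1+e₀)·[C_r·log₁₀(σ'_p/σ'_0) + C_c·log₁₀(σ'_f/σ'_p)]
    = 3.7/1.74 × [0.04×log₁₀(144/100) + 0.38×log₁₀(160.51/144)]
    = 2.1264 × [0.0063345 + 0.017913] = 0.05156 m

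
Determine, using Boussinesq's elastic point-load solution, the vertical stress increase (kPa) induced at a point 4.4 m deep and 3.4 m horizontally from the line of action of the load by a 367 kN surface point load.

Δσ_z ≈ 2.81 kPa

Boussinesq vertical stress below a point load on an elastic half-space:
Δσ_z = 3P/(2πz²) · [1 + (r/z)²]^(−5/2)
r/z = 3.4/4.4 = 0.77273; [1+(r/z)²]^(−5/2) = 0.31022.
Δσ_z = 3×367/(2π×4.4²) × 0.31022 = 9.0511 × 0.31022 = 2.808 kPa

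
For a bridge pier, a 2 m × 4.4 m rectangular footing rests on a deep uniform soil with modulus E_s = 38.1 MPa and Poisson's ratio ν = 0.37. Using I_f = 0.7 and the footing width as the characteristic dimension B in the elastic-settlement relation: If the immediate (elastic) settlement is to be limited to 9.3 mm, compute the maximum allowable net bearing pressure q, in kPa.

E_s = 38.1 MPa = 38100 kPa.
S_e = q·B·(1−ν²)/E_s · I_f  ⇒  q = S_e·E_s / (B·(1−ν²)·I_f).
q = 0.0093 × 38100 / (2 × 0.8631 × 0.7) = 293.2 kPa

q ≈ 293 kPa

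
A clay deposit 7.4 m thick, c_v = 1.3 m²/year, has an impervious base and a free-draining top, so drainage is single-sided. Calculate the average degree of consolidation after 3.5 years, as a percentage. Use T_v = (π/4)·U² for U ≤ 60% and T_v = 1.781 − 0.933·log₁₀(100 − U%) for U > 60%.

U ≈ 32.5 %

Drainage path length: H_d = H = 7.4 m (single drainage).
T_v = c_v·t/H_d² = 1.3×3.5/7.4² = 0.08309.
T_v = 0.08309 corresponds to the U ≤ 60% branch:
U = √(4T_v/π) = 0.3253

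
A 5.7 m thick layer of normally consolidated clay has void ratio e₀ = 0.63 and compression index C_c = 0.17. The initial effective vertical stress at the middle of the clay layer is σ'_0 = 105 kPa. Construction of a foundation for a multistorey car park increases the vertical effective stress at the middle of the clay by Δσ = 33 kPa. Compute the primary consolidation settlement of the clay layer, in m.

S_c ≈ 0.0706 m

Final effective stress: σ'_f = σ'_0 + Δσ = 105 + 33 = 138 kPa.
Normally consolidated clay, so the full stress increment lies on the virgin compression line:
S_c = C_c·H/(1+e₀)·log₁₀(σ'_f/σ'_0) = 0.17×5.7/(1+0.63)×log₁₀(138/105)
    = 0.59448 × 0.11869 = 0.07056 m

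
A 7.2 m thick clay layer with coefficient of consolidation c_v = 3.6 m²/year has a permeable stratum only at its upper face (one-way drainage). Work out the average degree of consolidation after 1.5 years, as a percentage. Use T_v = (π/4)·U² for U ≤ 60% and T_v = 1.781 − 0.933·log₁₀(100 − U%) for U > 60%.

Drainage path length: H_d = H = 7.2 m (single drainage).
T_v = c_v·t/H_d² = 3.6×1.5/7.2² = 0.10417.
T_v = 0.10417 corresponds to the U ≤ 60% branch:
U = √(4T_v/π) = 0.3642

U ≈ 36.4 %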